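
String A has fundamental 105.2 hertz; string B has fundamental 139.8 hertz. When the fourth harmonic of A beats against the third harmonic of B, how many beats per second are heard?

1.4 Hz

Fourth harmonic of the first: 4·105.2 = 420.8 Hz.
Third harmonic of the second: 3·139.8 = 419.4 Hz.
f_beat = |420.8 − 419.4| = 1.4 Hz.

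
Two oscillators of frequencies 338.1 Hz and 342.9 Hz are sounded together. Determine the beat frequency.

The beat frequency equals the magnitude of the frequency difference.
|338.1 − 342.9| = 4.8 Hz.

4.8 Hz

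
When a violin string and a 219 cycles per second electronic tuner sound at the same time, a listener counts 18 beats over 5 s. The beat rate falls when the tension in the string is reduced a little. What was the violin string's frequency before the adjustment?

222.6 Hz

Beat frequency = 18/5 = 3.6 Hz.
|f − 219| = 3.6, so the violin string was at either 215.4 Hz or 222.6 Hz.
Lower tension means lower frequency; the adjustment lowers the violin string's frequency.
The beat rate fell, so the adjustment moved the violin string toward 219 Hz — it must have started above the reference.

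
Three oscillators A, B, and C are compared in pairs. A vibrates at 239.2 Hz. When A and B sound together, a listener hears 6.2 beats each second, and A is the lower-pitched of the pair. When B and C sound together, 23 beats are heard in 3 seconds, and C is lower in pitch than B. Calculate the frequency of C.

237.7333 Hz

B is above A, so f_B = 239.2 + 6.2 = 245.4 Hz.
B–C: Beat frequency = 23/3 = 7.6667 Hz.
C is below B, so f_C = 245.4 − 7.6667 = 237.7333 Hz.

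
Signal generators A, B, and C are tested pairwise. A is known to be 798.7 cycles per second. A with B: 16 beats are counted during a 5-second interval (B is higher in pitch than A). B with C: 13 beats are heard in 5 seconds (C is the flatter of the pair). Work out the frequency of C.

799.3 Hz

A–B: Beat frequency = 16/5 = 3.2 Hz.
B is above A, so f_B = 798.7 + 3.2 = 801.9 Hz.
B–C: Beat frequency = 13/5 = 2.6 Hz.
C is below B, so f_C = 801.9 − 2.6 = 799.3 Hz.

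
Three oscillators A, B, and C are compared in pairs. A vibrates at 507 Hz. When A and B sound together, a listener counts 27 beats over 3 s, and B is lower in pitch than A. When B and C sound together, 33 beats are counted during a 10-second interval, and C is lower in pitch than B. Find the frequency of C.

494.7 Hz

A–B: Beat frequency = 27/3 = 9 Hz.
B is below A, so f_B = 507 − 9 = 498 Hz.
B–C: Beat frequency = 33/10 = 3.3 Hz.
C is below B, so f_C = 498 − 3.3 = 494.7 Hz.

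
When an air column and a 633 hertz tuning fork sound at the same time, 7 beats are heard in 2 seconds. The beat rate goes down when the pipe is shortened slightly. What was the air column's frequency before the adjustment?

629.5 Hz

Beat frequency = 7/2 = 3.5 Hz.
|f − 633| = 3.5, so the air column was at either 629.5 Hz or 636.5 Hz.
A shorter pipe has a higher fundamental; the adjustment raises the air column's frequency.
The beat rate fell, so the adjustment moved the air column toward 633 Hz — it must have started below the reference.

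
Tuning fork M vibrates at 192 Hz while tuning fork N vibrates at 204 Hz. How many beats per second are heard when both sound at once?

12 Hz

The beat frequency equals the magnitude of the frequency difference.
|192 − 204| = 12 Hz.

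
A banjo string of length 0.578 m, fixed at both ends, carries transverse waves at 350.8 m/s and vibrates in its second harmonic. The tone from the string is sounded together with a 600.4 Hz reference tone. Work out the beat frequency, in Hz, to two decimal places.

6.52 Hz

For a string fixed at both ends, f_n = n·v/(2L) = 2·350.8/(2·0.578) = 606.9204 Hz.
f_beat = |606.9204 − 600.4| = 6.52 Hz.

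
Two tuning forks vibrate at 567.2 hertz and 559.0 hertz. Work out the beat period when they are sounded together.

0.122 s

f_beat = |567.2 − 559.0| = 8.2 Hz.
Beat period T = 1 / f_beat = 1 / 8.2 s.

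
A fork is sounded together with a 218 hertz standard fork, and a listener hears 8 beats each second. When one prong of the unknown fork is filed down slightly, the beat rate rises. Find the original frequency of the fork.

226 Hz

|f − 218| = 8, so the fork was at either 210 Hz or 226 Hz.
Filing a prong removes mass and raises the fork's frequency; the adjustment raises the fork's frequency.
The beat rate rose, so the adjustment moved the fork further from 218 Hz — it was already above the reference.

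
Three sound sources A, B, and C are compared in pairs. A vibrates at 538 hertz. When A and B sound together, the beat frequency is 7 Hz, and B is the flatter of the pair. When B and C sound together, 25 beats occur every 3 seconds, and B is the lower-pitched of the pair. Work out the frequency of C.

539.3333 Hz

B is below A, so f_B = 538 − 7 = 531 Hz.
B–C: Beat frequency = 25/3 = 8.3333 Hz.
C is above B, so f_C = 531 + 8.3333 = 539.3333 Hz.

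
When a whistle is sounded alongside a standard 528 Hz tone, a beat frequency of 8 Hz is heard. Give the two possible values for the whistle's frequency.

|f − 528| = 8, so f = 528 ± 8.

520 Hz or 536 Hz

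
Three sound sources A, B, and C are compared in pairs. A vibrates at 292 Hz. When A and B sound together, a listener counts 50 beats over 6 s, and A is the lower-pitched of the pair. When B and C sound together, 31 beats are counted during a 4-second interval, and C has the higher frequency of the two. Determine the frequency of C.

A–B: Beat frequency = 50/6 = 8.3333 Hz.
B is above A, so f_B = 292 + 8.3333 = 300.3333 Hz.
B–C: Beat frequency = 31/4 = 7.75 Hz.
C is above B, so f_C = 300.3333 + 7.75 = 308.0833 Hz.

308.0833 Hz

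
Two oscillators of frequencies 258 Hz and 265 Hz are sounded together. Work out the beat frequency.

Beats arise from superposition of two nearby frequencies; the beat rate is |f₁ − f₂|.
|258 − 265| = 7 Hz.

7 Hz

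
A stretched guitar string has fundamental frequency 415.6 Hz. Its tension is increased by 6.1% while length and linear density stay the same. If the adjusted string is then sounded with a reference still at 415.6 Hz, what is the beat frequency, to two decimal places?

For a string, f ∝ √T, so the new frequency is 415.6·√1.061 = 428.0882 Hz.
f_beat = |428.0882 − 415.6| = 12.49 Hz.

12.49 Hz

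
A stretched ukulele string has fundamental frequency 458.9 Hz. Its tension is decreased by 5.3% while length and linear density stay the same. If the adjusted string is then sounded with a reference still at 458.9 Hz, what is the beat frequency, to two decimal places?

For a string, f ∝ √T, so the new frequency is 458.9·√0.947 = 446.5736 Hz.
f_beat = |446.5736 − 458.9| = 12.33 Hz.

12.33 Hz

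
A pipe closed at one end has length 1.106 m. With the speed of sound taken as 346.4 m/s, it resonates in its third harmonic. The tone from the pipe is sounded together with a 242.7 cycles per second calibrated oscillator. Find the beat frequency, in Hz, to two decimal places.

7.80 Hz

Closed pipe (odd harmonics): f_n = n·v/(4L) = 3·346.4/(4·1.106) = 234.9005 Hz.
f_beat = |234.9005 − 242.7| = 7.80 Hz.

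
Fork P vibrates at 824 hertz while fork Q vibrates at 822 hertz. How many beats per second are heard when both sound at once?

The beat frequency equals the magnitude of the frequency difference.
|824 − 822| = 2 Hz.

2 Hz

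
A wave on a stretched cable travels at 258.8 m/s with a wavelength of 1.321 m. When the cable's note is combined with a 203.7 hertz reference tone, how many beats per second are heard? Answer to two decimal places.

7.79 Hz

Source frequency f = v/λ = 258.8/1.321 = 195.9122 Hz.
f_beat = |195.9122 − 203.7| = 7.79 Hz.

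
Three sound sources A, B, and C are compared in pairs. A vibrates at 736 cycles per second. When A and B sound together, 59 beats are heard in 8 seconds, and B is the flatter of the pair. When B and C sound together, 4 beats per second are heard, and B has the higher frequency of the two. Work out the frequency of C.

724.625 Hz

A–B: Beat frequency = 59/8 = 7.375 Hz.
B is below A, so f_B = 736 − 7.375 = 728.625 Hz.
C is below B, so f_C = 728.625 − 4 = 724.625 Hz.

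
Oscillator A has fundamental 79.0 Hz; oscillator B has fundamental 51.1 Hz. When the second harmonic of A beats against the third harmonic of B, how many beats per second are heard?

Second harmonic of the first: 2·79.0 = 158.0 Hz.
Third harmonic of the second: 3·51.1 = 153.3 Hz.
f_beat = |158.0 − 153.3| = 4.7 Hz.

4.7 Hz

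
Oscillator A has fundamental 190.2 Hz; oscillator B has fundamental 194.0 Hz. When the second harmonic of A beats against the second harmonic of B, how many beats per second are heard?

7.6 Hz

Second harmonic of the first: 2·190.2 = 380.4 Hz.
Second harmonic of the second: 2·194.0 = 388.0 Hz.
f_beat = |380.4 − 388.0| = 7.6 Hz.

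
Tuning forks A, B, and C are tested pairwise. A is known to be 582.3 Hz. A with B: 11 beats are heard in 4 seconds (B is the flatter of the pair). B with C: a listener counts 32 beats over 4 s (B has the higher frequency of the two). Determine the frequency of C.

A–B: Beat frequency = 11/4 = 2.75 Hz.
B is below A, so f_B = 582.3 − 2.75 = 579.55 Hz.
B–C: Beat frequency = 32/4 = 8 Hz.
C is below B, so f_C = 579.55 − 8 = 571.55 Hz.

571.55 Hz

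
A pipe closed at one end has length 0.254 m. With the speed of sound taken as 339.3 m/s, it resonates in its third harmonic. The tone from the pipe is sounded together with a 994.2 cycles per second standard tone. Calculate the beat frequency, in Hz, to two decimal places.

Closed pipe (odd harmonics): f_n = n·v/(4L) = 3·339.3/(4·0.254) = 1001.8701 Hz.
f_beat = |1001.8701 − 994.2| = 7.67 Hz.

7.67 Hz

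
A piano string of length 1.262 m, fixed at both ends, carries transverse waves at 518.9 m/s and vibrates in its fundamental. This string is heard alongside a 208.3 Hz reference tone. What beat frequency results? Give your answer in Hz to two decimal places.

For a string fixed at both ends, f_n = n·v/(2L) = 1·518.9/(2·1.262) = 205.5864 Hz.
f_beat = |205.5864 − 208.3| = 2.71 Hz.

2.71 Hz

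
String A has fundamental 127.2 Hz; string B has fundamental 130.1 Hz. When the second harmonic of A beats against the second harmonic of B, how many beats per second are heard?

Second harmonic of the first: 2·127.2 = 254.4 Hz.
Second harmonic of the second: 2·130.1 = 260.2 Hz.
f_beat = |254.4 − 260.2| = 5.8 Hz.

5.8 Hz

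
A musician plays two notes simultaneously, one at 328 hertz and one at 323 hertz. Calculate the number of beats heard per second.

Beats arise from superposition of two nearby frequencies; the beat rate is |f₁ − f₂|.
|328 − 323| = 5 Hz.

5 Hz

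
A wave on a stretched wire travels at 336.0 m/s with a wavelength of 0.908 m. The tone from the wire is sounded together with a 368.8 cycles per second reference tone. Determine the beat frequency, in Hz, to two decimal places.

Source frequency f = v/λ = 336.0/0.908 = 370.0441 Hz.
f_beat = |370.0441 − 368.8| = 1.24 Hz.

1.24 Hz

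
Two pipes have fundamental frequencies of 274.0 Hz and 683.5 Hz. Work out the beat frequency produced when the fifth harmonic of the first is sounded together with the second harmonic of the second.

Fifth harmonic of the first: 5·274.0 = 1370.0 Hz.
Second harmonic of the second: 2·683.5 = 1367.0 Hz.
f_beat = |1370.0 − 1367.0| = 3.0 Hz.

3.0 Hz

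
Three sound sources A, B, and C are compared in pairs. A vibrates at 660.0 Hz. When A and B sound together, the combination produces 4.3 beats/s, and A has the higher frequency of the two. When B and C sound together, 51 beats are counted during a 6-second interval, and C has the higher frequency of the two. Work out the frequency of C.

B is below A, so f_B = 660.0 − 4.3 = 655.7 Hz.
B–C: Beat frequency = 51/6 = 8.5 Hz.
C is above B, so f_C = 655.7 + 8.5 = 664.2 Hz.

664.2 Hz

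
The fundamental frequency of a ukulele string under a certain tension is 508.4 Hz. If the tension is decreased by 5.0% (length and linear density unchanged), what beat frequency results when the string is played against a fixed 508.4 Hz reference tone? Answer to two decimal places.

12.87 Hz

For a string, f ∝ √T, so the new frequency is 508.4·√0.950 = 495.5270 Hz.
f_beat = |495.5270 − 508.4| = 12.87 Hz.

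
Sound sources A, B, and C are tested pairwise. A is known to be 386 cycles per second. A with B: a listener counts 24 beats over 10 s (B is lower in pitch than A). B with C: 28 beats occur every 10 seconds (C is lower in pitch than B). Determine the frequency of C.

380.8 Hz

A–B: Beat frequency = 24/10 = 2.4 Hz.
B is below A, so f_B = 386 − 2.4 = 383.6 Hz.
B–C: Beat frequency = 28/10 = 2.8 Hz.
C is below B, so f_C = 383.6 − 2.8 = 380.8 Hz.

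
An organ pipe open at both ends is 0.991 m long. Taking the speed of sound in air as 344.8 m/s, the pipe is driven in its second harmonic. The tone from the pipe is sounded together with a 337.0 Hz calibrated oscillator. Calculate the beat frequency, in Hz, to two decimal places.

Open pipe: f_n = n·v/(2L) = 2·344.8/(2·0.991) = 347.9314 Hz.
f_beat = |347.9314 − 337.0| = 10.93 Hz.

10.93 Hz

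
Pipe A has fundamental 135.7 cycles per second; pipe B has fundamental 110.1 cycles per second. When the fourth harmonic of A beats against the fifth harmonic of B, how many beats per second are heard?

7.7 Hz

Fourth harmonic of the first: 4·135.7 = 542.8 Hz.
Fifth harmonic of the second: 5·110.1 = 550.5 Hz.
f_beat = |542.8 − 550.5| = 7.7 Hz.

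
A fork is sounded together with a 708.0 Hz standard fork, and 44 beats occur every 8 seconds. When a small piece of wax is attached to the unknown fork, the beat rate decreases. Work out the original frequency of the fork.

Beat frequency = 44/8 = 5.5 Hz.
|f − 708.0| = 5.5, so the fork was at either 702.5 Hz or 713.5 Hz.
Loading a fork with wax lowers its frequency; the adjustment lowers the fork's frequency.
The beat rate fell, so the adjustment moved the fork toward 708.0 Hz — it must have started above the reference.

713.5 Hz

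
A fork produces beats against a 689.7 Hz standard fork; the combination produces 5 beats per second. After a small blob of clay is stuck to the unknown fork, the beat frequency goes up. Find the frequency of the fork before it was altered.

684.7 Hz

|f − 689.7| = 5, so the fork was at either 684.7 Hz or 694.7 Hz.
Adding mass to a fork lowers its frequency; the adjustment lowers the fork's frequency.
The beat rate rose, so the adjustment moved the fork further from 689.7 Hz — it was already below the reference.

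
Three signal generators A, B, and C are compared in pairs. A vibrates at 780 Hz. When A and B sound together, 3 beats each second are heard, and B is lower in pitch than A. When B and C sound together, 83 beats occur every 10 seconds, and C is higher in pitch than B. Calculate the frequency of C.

785.3 Hz

B is below A, so f_B = 780 − 3 = 777 Hz.
B–C: Beat frequency = 83/10 = 8.3 Hz.
C is above B, so f_C = 777 + 8.3 = 785.3 Hz.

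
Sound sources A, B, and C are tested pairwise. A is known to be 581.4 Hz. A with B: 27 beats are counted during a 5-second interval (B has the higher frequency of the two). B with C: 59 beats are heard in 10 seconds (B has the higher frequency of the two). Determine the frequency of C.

580.9 Hz

A–B: Beat frequency = 27/5 = 5.4 Hz.
B is above A, so f_B = 581.4 + 5.4 = 586.8 Hz.
B–C: Beat frequency = 59/10 = 5.9 Hz.
C is below B, so f_C = 586.8 − 5.9 = 580.9 Hz.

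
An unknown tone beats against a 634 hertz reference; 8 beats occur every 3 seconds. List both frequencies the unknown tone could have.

631.3333 Hz or 636.6667 Hz

Beat frequency = 8/3 = 2.6667 Hz.
|f − 634| = 2.6667, so f = 634 ± 2.6667.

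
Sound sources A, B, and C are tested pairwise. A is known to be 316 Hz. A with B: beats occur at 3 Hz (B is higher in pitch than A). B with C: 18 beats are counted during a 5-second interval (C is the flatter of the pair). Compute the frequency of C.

315.4 Hz

B is above A, so f_B = 316 + 3 = 319 Hz.
B–C: Beat frequency = 18/5 = 3.6 Hz.
C is below B, so f_C = 319 − 3.6 = 315.4 Hz.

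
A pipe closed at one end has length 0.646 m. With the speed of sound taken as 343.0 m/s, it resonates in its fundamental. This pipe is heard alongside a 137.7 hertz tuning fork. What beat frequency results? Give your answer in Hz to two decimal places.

Closed pipe (odd harmonics): f_n = n·v/(4L) = 1·343.0/(4·0.646) = 132.7399 Hz.
f_beat = |132.7399 − 137.7| = 4.96 Hz.

4.96 Hz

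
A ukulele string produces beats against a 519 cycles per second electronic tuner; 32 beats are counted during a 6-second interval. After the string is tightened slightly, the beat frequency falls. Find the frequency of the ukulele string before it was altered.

Beat frequency = 32/6 = 5.3333 Hz.
|f − 519| = 5.3333, so the ukulele string was at either 513.6667 Hz or 524.3333 Hz.
Increasing tension raises a string's frequency; the adjustment raises the ukulele string's frequency.
The beat rate fell, so the adjustment moved the ukulele string toward 519 Hz — it must have started below the reference.

513.6667 Hz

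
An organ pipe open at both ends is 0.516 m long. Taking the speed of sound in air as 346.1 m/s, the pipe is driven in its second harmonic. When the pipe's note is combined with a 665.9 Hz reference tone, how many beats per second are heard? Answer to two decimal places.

Open pipe: f_n = n·v/(2L) = 2·346.1/(2·0.516) = 670.7364 Hz.
f_beat = |670.7364 − 665.9| = 4.84 Hz.

4.84 Hz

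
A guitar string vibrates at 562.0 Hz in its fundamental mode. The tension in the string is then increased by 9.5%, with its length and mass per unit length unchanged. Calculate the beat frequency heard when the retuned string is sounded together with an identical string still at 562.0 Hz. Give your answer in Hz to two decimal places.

26.09 Hz

For a string, f ∝ √T, so the new frequency is 562.0·√1.095 = 588.0894 Hz.
f_beat = |588.0894 − 562.0| = 26.09 Hz.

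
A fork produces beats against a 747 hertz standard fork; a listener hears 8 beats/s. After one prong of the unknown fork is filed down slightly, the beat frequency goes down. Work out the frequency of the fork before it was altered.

739 Hz

|f − 747| = 8, so the fork was at either 739 Hz or 755 Hz.
Filing a prong removes mass and raises the fork's frequency; the adjustment raises the fork's frequency.
The beat rate fell, so the adjustment moved the fork toward 747 Hz — it must have started below the reference.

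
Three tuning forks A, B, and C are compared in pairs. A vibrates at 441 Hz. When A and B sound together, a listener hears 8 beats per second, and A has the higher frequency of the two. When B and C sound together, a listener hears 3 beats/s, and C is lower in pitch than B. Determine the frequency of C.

B is below A, so f_B = 441 − 8 = 433 Hz.
C is below B, so f_C = 433 − 3 = 430 Hz.

430 Hz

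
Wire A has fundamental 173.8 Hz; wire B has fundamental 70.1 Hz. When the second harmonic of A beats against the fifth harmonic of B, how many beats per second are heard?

2.9 Hz

Second harmonic of the first: 2·173.8 = 347.6 Hz.
Fifth harmonic of the second: 5·70.1 = 350.5 Hz.
f_beat = |347.6 − 350.5| = 2.9 Hz.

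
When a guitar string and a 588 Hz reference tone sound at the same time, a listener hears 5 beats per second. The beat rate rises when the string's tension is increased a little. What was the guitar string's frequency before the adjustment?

593 Hz

|f − 588| = 5, so the guitar string was at either 583 Hz or 593 Hz.
Higher tension means higher frequency; the adjustment raises the guitar string's frequency.
The beat rate rose, so the adjustment moved the guitar string further from 588 Hz — it was already above the reference.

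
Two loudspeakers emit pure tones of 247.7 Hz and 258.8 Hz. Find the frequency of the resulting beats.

The beat frequency equals the magnitude of the frequency difference.
|247.7 − 258.8| = 11.1 Hz.

11.1 Hz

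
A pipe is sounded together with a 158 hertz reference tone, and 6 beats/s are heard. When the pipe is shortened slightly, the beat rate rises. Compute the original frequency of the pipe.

|f − 158| = 6, so the pipe was at either 152 Hz or 164 Hz.
A shorter pipe has a higher fundamental; the adjustment raises the pipe's frequency.
The beat rate rose, so the adjustment moved the pipe further from 158 Hz — it was already above the reference.

164 Hz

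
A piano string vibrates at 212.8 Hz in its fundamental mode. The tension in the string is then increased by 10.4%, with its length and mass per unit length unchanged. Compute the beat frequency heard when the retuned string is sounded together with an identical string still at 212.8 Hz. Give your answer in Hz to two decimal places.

For a string, f ∝ √T, so the new frequency is 212.8·√1.104 = 223.5919 Hz.
f_beat = |223.5919 − 212.8| = 10.79 Hz.

10.79 Hz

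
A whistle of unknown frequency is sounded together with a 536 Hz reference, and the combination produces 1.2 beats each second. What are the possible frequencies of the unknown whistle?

|f − 536| = 1.2, so f = 536 ± 1.2.

534.8 Hz or 537.2 Hz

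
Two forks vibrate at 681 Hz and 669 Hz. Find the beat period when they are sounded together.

0.083 s

f_beat = |681 − 669| = 12 Hz.
Beat period T = 1 / f_beat = 1 / 12 s.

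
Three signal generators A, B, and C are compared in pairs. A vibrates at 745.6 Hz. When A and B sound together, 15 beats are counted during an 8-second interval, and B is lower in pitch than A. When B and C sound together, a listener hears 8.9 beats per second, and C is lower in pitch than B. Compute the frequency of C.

A–B: Beat frequency = 15/8 = 1.875 Hz.
B is below A, so f_B = 745.6 − 1.875 = 743.725 Hz.
C is below B, so f_C = 743.725 − 8.9 = 734.825 Hz.

734.825 Hz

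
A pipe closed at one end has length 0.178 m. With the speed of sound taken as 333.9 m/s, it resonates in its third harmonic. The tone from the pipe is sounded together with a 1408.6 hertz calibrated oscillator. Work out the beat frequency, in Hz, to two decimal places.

1.72 Hz

Closed pipe (odd harmonics): f_n = n·v/(4L) = 3·333.9/(4·0.178) = 1406.8820 Hz.
f_beat = |1406.8820 − 1408.6| = 1.72 Hz.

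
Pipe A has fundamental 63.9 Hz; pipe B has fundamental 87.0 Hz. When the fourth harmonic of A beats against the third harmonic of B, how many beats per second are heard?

Fourth harmonic of the first: 4·63.9 = 255.6 Hz.
Third harmonic of the second: 3·87.0 = 261.0 Hz.
f_beat = |255.6 − 261.0| = 5.4 Hz.

5.4 Hz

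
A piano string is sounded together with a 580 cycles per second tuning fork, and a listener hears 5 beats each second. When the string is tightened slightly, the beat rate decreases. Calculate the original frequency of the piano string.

575 Hz

|f − 580| = 5, so the piano string was at either 575 Hz or 585 Hz.
Increasing tension raises a string's frequency; the adjustment raises the piano string's frequency.
The beat rate fell, so the adjustment moved the piano string toward 580 Hz — it must have started below the reference.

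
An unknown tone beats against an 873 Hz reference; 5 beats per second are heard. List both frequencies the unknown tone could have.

|f − 873| = 5, so f = 873 ± 5.

868 Hz or 878 Hz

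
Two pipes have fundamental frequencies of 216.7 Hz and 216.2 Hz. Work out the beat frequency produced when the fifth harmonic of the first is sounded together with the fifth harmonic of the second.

Fifth harmonic of the first: 5·216.7 = 1083.5 Hz.
Fifth harmonic of the second: 5·216.2 = 1081.0 Hz.
f_beat = |1083.5 − 1081.0| = 2.5 Hz.

2.5 Hz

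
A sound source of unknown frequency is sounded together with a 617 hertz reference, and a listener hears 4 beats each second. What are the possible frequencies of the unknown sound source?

|f − 617| = 4, so f = 617 ± 4.

613 Hz or 621 Hz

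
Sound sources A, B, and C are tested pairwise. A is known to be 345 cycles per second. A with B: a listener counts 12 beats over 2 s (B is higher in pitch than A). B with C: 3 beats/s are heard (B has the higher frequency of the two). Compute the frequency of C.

348 Hz

A–B: Beat frequency = 12/2 = 6 Hz.
B is above A, so f_B = 345 + 6 = 351 Hz.
C is below B, so f_C = 351 − 3 = 348 Hz.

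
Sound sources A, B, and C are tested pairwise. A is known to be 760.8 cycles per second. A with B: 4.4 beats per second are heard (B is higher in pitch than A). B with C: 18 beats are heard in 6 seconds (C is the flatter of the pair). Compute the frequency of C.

762.2 Hz

B is above A, so f_B = 760.8 + 4.4 = 765.2 Hz.
B–C: Beat frequency = 18/6 = 3 Hz.
C is below B, so f_C = 765.2 − 3 = 762.2 Hz.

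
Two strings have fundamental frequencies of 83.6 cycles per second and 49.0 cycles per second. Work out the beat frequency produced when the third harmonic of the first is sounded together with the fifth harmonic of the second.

Third harmonic of the first: 3·83.6 = 250.8 Hz.
Fifth harmonic of the second: 5·49.0 = 245.0 Hz.
f_beat = |250.8 − 245.0| = 5.8 Hz.

5.8 Hz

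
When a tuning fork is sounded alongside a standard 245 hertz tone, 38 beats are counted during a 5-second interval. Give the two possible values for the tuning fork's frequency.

237.4 Hz or 252.6 Hz

Beat frequency = 38/5 = 7.6 Hz.
|f − 245| = 7.6, so f = 245 ± 7.6.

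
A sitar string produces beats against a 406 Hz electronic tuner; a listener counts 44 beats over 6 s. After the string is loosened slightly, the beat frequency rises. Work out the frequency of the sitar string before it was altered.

398.6667 Hz

Beat frequency = 44/6 = 7.3333 Hz.
|f − 406| = 7.3333, so the sitar string was at either 398.6667 Hz or 413.3333 Hz.
Reducing tension lowers a string's frequency; the adjustment lowers the sitar string's frequency.
The beat rate rose, so the adjustment moved the sitar string further from 406 Hz — it was already below the reference.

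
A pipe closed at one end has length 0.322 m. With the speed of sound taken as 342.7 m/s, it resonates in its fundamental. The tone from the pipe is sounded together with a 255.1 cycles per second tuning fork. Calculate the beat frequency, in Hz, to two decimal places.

Closed pipe (odd harmonics): f_n = n·v/(4L) = 1·342.7/(4·0.322) = 266.0714 Hz.
f_beat = |266.0714 − 255.1| = 10.97 Hz.

10.97 Hz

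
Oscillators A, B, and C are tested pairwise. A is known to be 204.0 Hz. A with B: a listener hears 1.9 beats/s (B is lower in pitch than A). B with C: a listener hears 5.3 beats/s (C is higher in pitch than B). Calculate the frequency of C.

B is below A, so f_B = 204.0 − 1.9 = 202.1 Hz.
C is above B, so f_C = 202.1 + 5.3 = 207.4 Hz.

207.4 Hz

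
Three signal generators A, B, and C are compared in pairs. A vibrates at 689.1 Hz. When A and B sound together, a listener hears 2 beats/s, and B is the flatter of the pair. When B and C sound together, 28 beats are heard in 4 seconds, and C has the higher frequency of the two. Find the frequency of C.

694.1 Hz

B is below A, so f_B = 689.1 − 2 = 687.1 Hz.
B–C: Beat frequency = 28/4 = 7 Hz.
C is above B, so f_C = 687.1 + 7 = 694.1 Hz.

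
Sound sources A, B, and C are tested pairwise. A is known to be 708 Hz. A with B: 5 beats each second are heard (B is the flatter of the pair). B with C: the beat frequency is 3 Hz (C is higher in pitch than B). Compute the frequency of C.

706 Hz

B is below A, so f_B = 708 − 5 = 703 Hz.
C is above B, so f_C = 703 + 3 = 706 Hz.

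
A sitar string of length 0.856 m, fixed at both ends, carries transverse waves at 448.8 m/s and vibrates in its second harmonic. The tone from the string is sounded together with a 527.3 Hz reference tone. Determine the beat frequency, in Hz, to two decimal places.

3.00 Hz

For a string fixed at both ends, f_n = n·v/(2L) = 2·448.8/(2·0.856) = 524.2991 Hz.
f_beat = |524.2991 − 527.3| = 3.00 Hz.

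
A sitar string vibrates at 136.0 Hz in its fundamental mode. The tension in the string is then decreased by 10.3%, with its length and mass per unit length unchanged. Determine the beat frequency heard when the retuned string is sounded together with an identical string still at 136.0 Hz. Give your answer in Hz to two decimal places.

7.19 Hz

For a string, f ∝ √T, so the new frequency is 136.0·√0.897 = 128.8057 Hz.
f_beat = |128.8057 − 136.0| = 7.19 Hz.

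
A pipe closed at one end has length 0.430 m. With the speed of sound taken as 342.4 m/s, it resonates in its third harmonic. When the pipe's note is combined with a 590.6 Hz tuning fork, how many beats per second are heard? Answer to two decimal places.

Closed pipe (odd harmonics): f_n = n·v/(4L) = 3·342.4/(4·0.430) = 597.2093 Hz.
f_beat = |597.2093 − 590.6| = 6.61 Hz.

6.61 Hz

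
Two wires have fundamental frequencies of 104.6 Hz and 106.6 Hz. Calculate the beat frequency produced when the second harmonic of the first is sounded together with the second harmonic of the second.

4.0 Hz

Second harmonic of the first: 2·104.6 = 209.2 Hz.
Second harmonic of the second: 2·106.6 = 213.2 Hz.
f_beat = |209.2 − 213.2| = 4.0 Hz.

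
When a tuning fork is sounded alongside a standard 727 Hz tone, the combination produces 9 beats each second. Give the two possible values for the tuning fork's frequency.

718 Hz or 736 Hz

|f − 727| = 9, so f = 727 ± 9.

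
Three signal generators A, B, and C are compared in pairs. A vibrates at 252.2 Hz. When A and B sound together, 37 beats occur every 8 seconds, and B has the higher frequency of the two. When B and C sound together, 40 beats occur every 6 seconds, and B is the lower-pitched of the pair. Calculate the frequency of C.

A–B: Beat frequency = 37/8 = 4.625 Hz.
B is above A, so f_B = 252.2 + 4.625 = 256.825 Hz.
B–C: Beat frequency = 40/6 = 6.6667 Hz.
C is above B, so f_C = 256.825 + 6.6667 = 263.4917 Hz.

263.4917 Hz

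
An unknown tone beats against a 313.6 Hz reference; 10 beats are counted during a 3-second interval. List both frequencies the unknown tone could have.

Beat frequency = 10/3 = 3.3333 Hz.
|f − 313.6| = 3.3333, so f = 313.6 ± 3.3333.

310.2667 Hz or 316.9333 Hz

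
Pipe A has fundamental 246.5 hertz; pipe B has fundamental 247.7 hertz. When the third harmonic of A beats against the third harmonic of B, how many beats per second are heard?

Third harmonic of the first: 3·246.5 = 739.5 Hz.
Third harmonic of the second: 3·247.7 = 743.1 Hz.
f_beat = |739.5 − 743.1| = 3.6 Hz.

3.6 Hz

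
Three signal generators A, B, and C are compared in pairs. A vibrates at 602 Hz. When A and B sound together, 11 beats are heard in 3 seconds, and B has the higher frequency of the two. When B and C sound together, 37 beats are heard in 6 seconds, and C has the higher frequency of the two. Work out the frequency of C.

A–B: Beat frequency = 11/3 = 3.6667 Hz.
B is above A, so f_B = 602 + 3.6667 = 605.6667 Hz.
B–C: Beat frequency = 37/6 = 6.1667 Hz.
C is above B, so f_C = 605.6667 + 6.1667 = 611.8333 Hz.

611.8333 Hz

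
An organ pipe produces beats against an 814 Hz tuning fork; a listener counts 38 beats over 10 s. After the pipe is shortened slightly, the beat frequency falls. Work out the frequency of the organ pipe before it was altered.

810.2 Hz

Beat frequency = 38/10 = 3.8 Hz.
|f − 814| = 3.8, so the organ pipe was at either 810.2 Hz or 817.8 Hz.
A shorter pipe has a higher fundamental; the adjustment raises the organ pipe's frequency.
The beat rate fell, so the adjustment moved the organ pipe toward 814 Hz — it must have started below the reference.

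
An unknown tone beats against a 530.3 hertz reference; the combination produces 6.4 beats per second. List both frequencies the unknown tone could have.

523.9 Hz or 536.7 Hz

|f − 530.3| = 6.4, so f = 530.3 ± 6.4.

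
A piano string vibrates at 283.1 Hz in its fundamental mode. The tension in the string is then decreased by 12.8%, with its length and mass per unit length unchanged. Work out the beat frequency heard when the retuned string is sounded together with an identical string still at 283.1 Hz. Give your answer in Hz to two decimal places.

For a string, f ∝ √T, so the new frequency is 283.1·√0.872 = 264.3614 Hz.
f_beat = |264.3614 − 283.1| = 18.74 Hz.

18.74 Hz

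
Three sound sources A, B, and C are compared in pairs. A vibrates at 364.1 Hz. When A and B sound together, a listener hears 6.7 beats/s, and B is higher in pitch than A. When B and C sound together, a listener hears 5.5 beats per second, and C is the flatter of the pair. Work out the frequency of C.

365.3 Hz

B is above A, so f_B = 364.1 + 6.7 = 370.8 Hz.
C is below B, so f_C = 370.8 − 5.5 = 365.3 Hz.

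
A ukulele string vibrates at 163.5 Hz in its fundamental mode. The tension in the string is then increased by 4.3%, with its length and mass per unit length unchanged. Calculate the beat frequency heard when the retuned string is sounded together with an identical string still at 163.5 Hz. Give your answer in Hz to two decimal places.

For a string, f ∝ √T, so the new frequency is 163.5·√1.043 = 166.9783 Hz.
f_beat = |166.9783 − 163.5| = 3.48 Hz.

3.48 Hz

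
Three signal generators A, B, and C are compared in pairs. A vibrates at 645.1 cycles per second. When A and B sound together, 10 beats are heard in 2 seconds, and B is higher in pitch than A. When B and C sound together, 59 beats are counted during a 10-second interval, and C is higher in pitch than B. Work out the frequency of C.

A–B: Beat frequency = 10/2 = 5 Hz.
B is above A, so f_B = 645.1 + 5 = 650.1 Hz.
B–C: Beat frequency = 59/10 = 5.9 Hz.
C is above B, so f_C = 650.1 + 5.9 = 656 Hz.

656 Hz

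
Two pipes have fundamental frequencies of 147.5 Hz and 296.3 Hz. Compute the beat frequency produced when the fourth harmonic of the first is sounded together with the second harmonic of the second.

2.6 Hz

Fourth harmonic of the first: 4·147.5 = 590.0 Hz.
Second harmonic of the second: 2·296.3 = 592.6 Hz.
f_beat = |590.0 − 592.6| = 2.6 Hz.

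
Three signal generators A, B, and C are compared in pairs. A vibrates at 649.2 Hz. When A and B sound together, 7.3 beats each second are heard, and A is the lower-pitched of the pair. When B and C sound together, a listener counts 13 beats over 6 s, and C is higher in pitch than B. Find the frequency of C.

B is above A, so f_B = 649.2 + 7.3 = 656.5 Hz.
B–C: Beat frequency = 13/6 = 2.1667 Hz.
C is above B, so f_C = 656.5 + 2.1667 = 658.6667 Hz.

658.6667 Hz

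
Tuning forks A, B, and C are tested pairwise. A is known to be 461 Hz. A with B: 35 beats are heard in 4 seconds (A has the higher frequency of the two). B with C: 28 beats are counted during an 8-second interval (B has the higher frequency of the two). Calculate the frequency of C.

448.75 Hz

A–B: Beat frequency = 35/4 = 8.75 Hz.
B is below A, so f_B = 461 − 8.75 = 452.25 Hz.
B–C: Beat frequency = 28/8 = 3.5 Hz.
C is below B, so f_C = 452.25 − 3.5 = 448.75 Hz.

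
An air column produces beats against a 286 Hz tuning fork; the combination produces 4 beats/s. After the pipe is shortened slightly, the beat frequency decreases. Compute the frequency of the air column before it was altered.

282 Hz

|f − 286| = 4, so the air column was at either 282 Hz or 290 Hz.
A shorter pipe has a higher fundamental; the adjustment raises the air column's frequency.
The beat rate fell, so the adjustment moved the air column toward 286 Hz — it must have started below the reference.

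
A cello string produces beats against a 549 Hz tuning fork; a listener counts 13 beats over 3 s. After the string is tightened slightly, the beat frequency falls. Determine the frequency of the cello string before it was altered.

544.6667 Hz

Beat frequency = 13/3 = 4.3333 Hz.
|f − 549| = 4.3333, so the cello string was at either 544.6667 Hz or 553.3333 Hz.
Increasing tension raises a string's frequency; the adjustment raises the cello string's frequency.
The beat rate fell, so the adjustment moved the cello string toward 549 Hz — it must have started below the reference.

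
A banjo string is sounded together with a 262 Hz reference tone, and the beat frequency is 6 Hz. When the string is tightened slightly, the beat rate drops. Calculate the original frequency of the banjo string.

256 Hz

|f − 262| = 6, so the banjo string was at either 256 Hz or 268 Hz.
Increasing tension raises a string's frequency; the adjustment raises the banjo string's frequency.
The beat rate fell, so the adjustment moved the banjo string toward 262 Hz — it must have started below the reference.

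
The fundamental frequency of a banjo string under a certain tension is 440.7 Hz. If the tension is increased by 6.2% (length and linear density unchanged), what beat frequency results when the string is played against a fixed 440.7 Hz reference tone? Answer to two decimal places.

13.46 Hz

For a string, f ∝ √T, so the new frequency is 440.7·√1.062 = 454.1563 Hz.
f_beat = |454.1563 − 440.7| = 13.46 Hz.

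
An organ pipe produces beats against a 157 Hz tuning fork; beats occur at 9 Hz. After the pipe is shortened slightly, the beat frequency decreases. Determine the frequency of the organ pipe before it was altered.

148 Hz

|f − 157| = 9, so the organ pipe was at either 148 Hz or 166 Hz.
A shorter pipe has a higher fundamental; the adjustment raises the organ pipe's frequency.
The beat rate fell, so the adjustment moved the organ pipe toward 157 Hz — it must have started below the reference.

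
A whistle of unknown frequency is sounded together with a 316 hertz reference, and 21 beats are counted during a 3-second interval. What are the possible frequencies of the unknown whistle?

Beat frequency = 21/3 = 7 Hz.
|f − 316| = 7, so f = 316 ± 7.

309 Hz or 323 Hz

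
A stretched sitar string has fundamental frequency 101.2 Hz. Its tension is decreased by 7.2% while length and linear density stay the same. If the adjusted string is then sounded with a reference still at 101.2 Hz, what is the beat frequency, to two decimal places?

For a string, f ∝ √T, so the new frequency is 101.2·√0.928 = 97.4887 Hz.
f_beat = |97.4887 − 101.2| = 3.71 Hz.

3.71 Hz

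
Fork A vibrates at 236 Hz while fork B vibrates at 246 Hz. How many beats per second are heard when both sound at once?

10 Hz

Beats arise from superposition of two nearby frequencies; the beat rate is |f₁ − f₂|.
|236 − 246| = 10 Hz.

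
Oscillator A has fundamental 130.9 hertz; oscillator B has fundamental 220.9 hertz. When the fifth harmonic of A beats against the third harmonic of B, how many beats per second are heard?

8.2 Hz

Fifth harmonic of the first: 5·130.9 = 654.5 Hz.
Third harmonic of the second: 3·220.9 = 662.7 Hz.
f_beat = |654.5 − 662.7| = 8.2 Hz.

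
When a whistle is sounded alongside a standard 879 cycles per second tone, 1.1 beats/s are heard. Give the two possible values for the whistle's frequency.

877.9 Hz or 880.1 Hz

|f − 879| = 1.1, so f = 879 ± 1.1.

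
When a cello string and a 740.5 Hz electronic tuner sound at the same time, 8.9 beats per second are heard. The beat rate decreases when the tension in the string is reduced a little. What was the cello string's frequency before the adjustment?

|f − 740.5| = 8.9, so the cello string was at either 731.6 Hz or 749.4 Hz.
Lower tension means lower frequency; the adjustment lowers the cello string's frequency.
The beat rate fell, so the adjustment moved the cello string toward 740.5 Hz — it must have started above the reference.

749.4 Hz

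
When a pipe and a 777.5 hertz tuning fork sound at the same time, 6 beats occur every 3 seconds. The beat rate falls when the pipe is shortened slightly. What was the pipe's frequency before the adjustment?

Beat frequency = 6/3 = 2 Hz.
|f − 777.5| = 2, so the pipe was at either 775.5 Hz or 779.5 Hz.
A shorter pipe has a higher fundamental; the adjustment raises the pipe's frequency.
The beat rate fell, so the adjustment moved the pipe toward 777.5 Hz — it must have started below the reference.

775.5 Hz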